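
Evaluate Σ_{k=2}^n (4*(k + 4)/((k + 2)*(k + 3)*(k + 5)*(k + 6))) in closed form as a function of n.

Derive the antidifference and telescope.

Compute t_(k+1)/t_k: get (k + 2)*(k + 5)**2/((k + 4)**2*(k + 7)).
Take A(k)=k + 2, B(k)=k + 7, C(k)=k**2 + 8*k + 16.
Solve (k + 2)·f(k+1) − (k + 6)·f(k) = k**2 + 8*k + 16.
Degrees (1,1,2) ⇒ d ≤ 4.
Coefficient equations give f(k) = k*(k + 3)*(k + 4)*(k + 7)/20.
Then R = B(k−1)f/C = k*(k + 3)*(k + 6)*(k + 7)/(20*(k + 4)), so s_k = R(k)·t_k = k*(k + 7)/(5*(k**2 + 7*k + 10)).
s_(k+1) − s_k = 4*(k + 4)/(k**4 + 16*k**3 + 91*k**2 + 216*k + 180) = t_k.
Telescope: S(n) = s_(n+1) − s_(2) = (n**2 + 9*n + 8)/(5*(n**2 + 9*n + 18)) − (9/70) = (n**2 + 9*n - 10)/(14*(n**2 + 9*n + 18)).

S(n) = (n**2 + 9*n - 10)/(14*(n**2 + 9*n + 18))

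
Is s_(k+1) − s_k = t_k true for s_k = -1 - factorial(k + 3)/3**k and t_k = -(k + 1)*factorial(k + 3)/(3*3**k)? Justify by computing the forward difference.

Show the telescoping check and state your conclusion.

valid (s_(k+1) − s_k reduces to t_k)

s_(k+1) = -3**(-k - 1)*factorial(k + 4) - 1
s_(k+1) − s_k = -(k + 1)*factorial(k + 3)/(3*3**k)
(s_(k+1) − s_k) − t_k = 0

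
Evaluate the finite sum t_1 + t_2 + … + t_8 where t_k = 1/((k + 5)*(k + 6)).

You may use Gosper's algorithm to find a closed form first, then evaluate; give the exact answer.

Σ = 2/21

r(k) = (k + 5)/(k + 7) after simplifying.
So A=k + 5 and B=k + 7, with C=1.
f must satisfy (k + 5)·f(k+1) − (k + 6)·f(k) = 1.
Degrees (1,1,0) ⇒ d ≤ 1.
Match coefficients ⇒ f(k) = k/5.
Certificate R = B(k−1)f/C = k*(k + 6)/5 gives s_k = k/(5*(k + 5)).
Δs = 1/(k**2 + 11*k + 30), as required.
Evaluate s at k=9 and k=1: 9/70 and 1/30; difference 2/21.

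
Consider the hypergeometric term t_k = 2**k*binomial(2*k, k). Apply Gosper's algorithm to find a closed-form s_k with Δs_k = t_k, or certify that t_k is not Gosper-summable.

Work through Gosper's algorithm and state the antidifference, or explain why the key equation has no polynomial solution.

The ratio is 4*(2*k + 1)/(k + 1).
Take A(k)=8*k + 4, B(k)=k + 1, C(k)=1.
Set up (8*k + 4)·f(k+1) − (k)·f(k) − (1) = 0.
From deg A=1, deg B=1, deg C=0: d=-1.
d = -1 < 0 ⇒ no nonzero polynomial f; not summable.

none (Gosper's algorithm certifies no s_k)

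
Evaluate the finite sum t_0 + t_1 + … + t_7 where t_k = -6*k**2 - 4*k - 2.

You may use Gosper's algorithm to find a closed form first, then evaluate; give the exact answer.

Σ = -968

Compute t_(k+1)/t_k: get (3*k**2 + 8*k + 6)/(3*k**2 + 2*k + 1).
Factor: A=1; B=1; C=k**2 + 2*k/3 + 1/3.
Solve (1)·f(k+1) − (1)·f(k) = k**2 + 2*k/3 + 1/3.
From deg A=0, deg B=0, deg C=2: d=3.
Coefficient equations give f(k) = k*(2*k**2 - k + 1)/6.
R(k) = B(k−1)·f(k)/C(k) = k*(2*k**2 - k + 1)/(2*(3*k**2 + 2*k + 1)); s_k = R·t_k = k*(-2*k**2 + k - 1).
Verify: -6*k**2 - 4*k - 2 matches t_k.
Σ_(k=0)^(7) t_k = s_(8) − s_(0) = -968 − (0) = -968.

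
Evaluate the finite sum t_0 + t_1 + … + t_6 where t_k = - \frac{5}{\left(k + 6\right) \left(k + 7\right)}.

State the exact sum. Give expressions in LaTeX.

Σ = -35/78

The ratio is (k + 6)/(k + 8).
Normal form (A,B,C) = (k + 6, k + 8, 1).
Set up (k + 6)·f(k+1) − (k + 7)·f(k) − (1) = 0.
d = 1 from the (1,1,0) case.
Solving with deg f ≤ 1: f(k) = k/6.
R(k) = B(k−1)·f(k)/C(k) = k*(k + 7)/6; s_k = R·t_k = -5*k/(6*k + 36).
s_(k+1) − s_k = -5/(k**2 + 13*k + 42) = t_k.
Sum = s_(7) − s_(0); s_(7) = -35/78, s_(0) = 0 ⇒ -35/78.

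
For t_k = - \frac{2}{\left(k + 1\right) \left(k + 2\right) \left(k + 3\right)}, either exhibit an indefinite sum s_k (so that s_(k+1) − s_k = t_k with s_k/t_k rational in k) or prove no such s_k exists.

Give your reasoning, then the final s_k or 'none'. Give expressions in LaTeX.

s_k = \frac{k \left(- k - 3\right)}{2 \left(k + 1\right) \left(k + 2\right)}

r(k) = (k + 1)/(k + 4) after simplifying.
Normal form (A,B,C) = (k + 1, k + 4, 1).
Solve (k + 1)·f(k+1) − (k + 3)·f(k) = 1.
Bound: deg f ≤ 2.
Solving with deg f ≤ 2: f(k) = k*(k + 3)/4.
Then R = B(k−1)f/C = k*(k + 3)**2/4, so s_k = R(k)·t_k = k*(-k - 3)/(2*(k + 1)*(k + 2)).
Check: Δs_k = -2/(k**3 + 6*k**2 + 11*k + 6). ✓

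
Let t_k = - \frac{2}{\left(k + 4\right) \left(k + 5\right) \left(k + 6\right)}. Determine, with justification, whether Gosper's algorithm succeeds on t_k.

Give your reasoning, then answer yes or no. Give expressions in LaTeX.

Yes. s_k = \frac{k \left(- k - 9\right)}{20 \left(k + 4\right) \left(k + 5\right)}.

Compute t_(k+1)/t_k: get (k + 4)/(k + 7).
Factor: A=k + 4; B=k + 7; C=1.
Need (k + 4)·f(k+1) − (k + 6)·f(k) = 1.
From deg A=1, deg B=1, deg C=0: d=2.
Solving with deg f ≤ 2: f(k) = k*(k + 9)/40.
R(k) = B(k−1)·f(k)/C(k) = k*(k + 6)*(k + 9)/40; s_k = R·t_k = k*(-k - 9)/(20*(k + 4)*(k + 5)).
s_(k+1) − s_k = -2/(k**3 + 15*k**2 + 74*k + 120) = t_k.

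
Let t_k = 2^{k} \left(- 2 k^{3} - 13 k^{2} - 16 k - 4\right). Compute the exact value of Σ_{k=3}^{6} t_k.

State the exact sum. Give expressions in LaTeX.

Ratio r(k) = 2*(2*k**3 + 19*k**2 + 48*k + 35)/(2*k**3 + 13*k**2 + 16*k + 4).
Normal form (A,B,C) = (2, 1, k**3 + 13*k**2/2 + 8*k + 2).
Set up (2)·f(k+1) − (1)·f(k) − (k**3 + 13*k**2/2 + 8*k + 2) = 0.
Degrees (0,0,3) ⇒ d ≤ 3.
Match coefficients ⇒ f(k) = (2*k**3 + k**2 - 2)/2.
Then R = B(k−1)f/C = (2*k**3 + k**2 - 2)/(2*k**3 + 13*k**2 + 16*k + 4), so s_k = R(k)·t_k = 2**k*(-2*k**3 - k**2 + 2).
s_(k+1) − s_k = 2**k*(-2*k**3 - 13*k**2 - 16*k - 4) = t_k.
Σ_(k=3)^(6) t_k = s_(7) − s_(3) = -93824 − (-488) = -93336.

Σ = -93336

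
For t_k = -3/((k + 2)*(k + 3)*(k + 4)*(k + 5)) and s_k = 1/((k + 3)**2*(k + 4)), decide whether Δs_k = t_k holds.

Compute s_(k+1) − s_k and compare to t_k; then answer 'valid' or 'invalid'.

s_(k+1) = 1/((k + 4)**2*(k + 5))
s_(k+1) − s_k = ((k + 3)**2 - (k + 4)*(k + 5))/((k + 3)**2*(k + 4)**2*(k + 5))
(s_(k+1) − s_k) − t_k = 2*(2*k + 7)/(k**6 + 21*k**5 + 181*k**4 + 819*k**3 + 2050*k**2 + 2688*k + 1440)

Invalid: residual 2*(2*k + 7)/(k**6 + 21*k**5 + 181*k**4 + 819*k**3 + 2050*k**2 + 2688*k + 1440) ≠ 0.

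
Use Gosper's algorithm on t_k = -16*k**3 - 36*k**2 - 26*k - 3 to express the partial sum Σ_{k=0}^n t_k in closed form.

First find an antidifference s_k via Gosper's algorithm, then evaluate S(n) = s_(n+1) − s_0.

Step 1: r(k) = (16*k**3 + 84*k**2 + 146*k + 81)/(16*k**3 + 36*k**2 + 26*k + 3).
Take A(k)=1, B(k)=1, C(k)=k**3 + 9*k**2/4 + 13*k/8 + 3/16.
Solve (1)·f(k+1) − (1)·f(k) = k**3 + 9*k**2/4 + 13*k/8 + 3/16.
From deg A=0, deg B=0, deg C=3: d=4.
A polynomial solution: f(k) = k*(4*k**3 + 4*k**2 - k - 4)/16.
Certificate R = B(k−1)f/C = k*(4*k**3 + 4*k**2 - k - 4)/(16*k**3 + 36*k**2 + 26*k + 3) gives s_k = k*(-4*k**3 - 4*k**2 + k + 4).
Verify: -16*k**3 - 36*k**2 - 26*k - 3 matches t_k.
Σ_(k=0)^n t_k = s_(n+1) − s_(0) = (-4*n**4 - 20*n**3 - 35*n**2 - 22*n - 3) − (0), i.e. -4*n**4 - 20*n**3 - 35*n**2 - 22*n - 3.

S(n) = -4*n**4 - 20*n**3 - 35*n**2 - 22*n - 3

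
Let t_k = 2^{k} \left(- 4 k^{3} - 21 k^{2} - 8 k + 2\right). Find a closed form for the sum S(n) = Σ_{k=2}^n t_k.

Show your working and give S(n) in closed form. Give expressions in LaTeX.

t_(k+1)/t_k = 2*(4*k**3 + 33*k**2 + 62*k + 31)/(4*k**3 + 21*k**2 + 8*k - 2).
Take A(k)=2, B(k)=1, C(k)=k**3 + 21*k**2/4 + 2*k - 1/2.
f must satisfy (2)·f(k+1) − (1)·f(k) = k**3 + 21*k**2/4 + 2*k - 1/2.
Bound: deg f ≤ 3.
Solve for f: f(k) = (4*k**3 - 3*k**2 - 4*k + 4)/4 (degree 3 ≤ 3).
Then R = B(k−1)f/C = (4*k**3 - 3*k**2 - 4*k + 4)/(4*k**3 + 21*k**2 + 8*k - 2), so s_k = R(k)·t_k = 2**k*(-4*k**3 + 3*k**2 + 4*k - 4).
Verify: 2**k*(-4*k**3 - 21*k**2 - 8*k + 2) matches t_k.
Telescope: S(n) = s_(n+1) − s_(2) = 2**(n + 1)*(-4*n**3 - 9*n**2 - 2*n - 1) − (-64) = -8*2**n*n**3 - 18*2**n*n**2 - 4*2**n*n - 2*2**n + 64.

S(n) = - 8 \cdot 2^{n} n^{3} - 18 \cdot 2^{n} n^{2} - 4 \cdot 2^{n} n - 2 \cdot 2^{n} + 64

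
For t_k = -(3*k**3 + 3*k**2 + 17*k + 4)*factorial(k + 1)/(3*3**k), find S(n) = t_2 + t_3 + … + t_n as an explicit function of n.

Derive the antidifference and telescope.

S(n) = 3**(-n - 1)*(28*3**n - 3*n**4*factorial(n) - 15*n**3*factorial(n) - 29*n**2*factorial(n) - 27*n*factorial(n) - 10*factorial(n))

Ratio r(k) = (3*k**4 + 18*k**3 + 56*k**2 + 91*k + 54)/(3*(3*k**3 + 3*k**2 + 17*k + 4)).
Normal form (A,B,C) = (k/3 + 2/3, 1, k**3 + k**2 + 17*k/3 + 4/3).
Solve (k/3 + 2/3)·f(k+1) − (1)·f(k) = k**3 + k**2 + 17*k/3 + 4/3.
From deg A=1, deg B=0, deg C=3: d=2.
Solving with deg f ≤ 2: f(k) = 3*k**2 + 2.
R(k) = B(k−1)·f(k)/C(k) = 3*(3*k**2 + 2)/(3*k**3 + 3*k**2 + 17*k + 4); s_k = R·t_k = -(3*k**2 + 2)*factorial(k + 1)/3**k.
Check: Δs_k = -(3*k**3 + 3*k**2 + 17*k + 4)*factorial(k + 1)/(3*3**k). ✓
s_(n+1) = -3**(-n - 1)*(3*n**2 + 6*n + 5)*factorial(n + 2) and s_(2) = -28/3, so S(n) = 3**(-n - 1)*(28*3**n - 3*n**4*factorial(n) - 15*n**3*factorial(n) - 29*n**2*factorial(n) - 27*n*factorial(n) - 10*factorial(n)).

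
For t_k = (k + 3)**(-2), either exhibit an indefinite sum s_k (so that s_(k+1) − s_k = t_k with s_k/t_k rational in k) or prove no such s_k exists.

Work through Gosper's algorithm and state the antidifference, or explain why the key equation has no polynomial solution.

none — t_k is not Gosper-summable

Ratio r(k) = (k + 3)**2/(k + 4)**2.
Factor: A=k**2 + 6*k + 9; B=k**2 + 8*k + 16; C=1.
Solve (k**2 + 6*k + 9)·f(k+1) − (k**2 + 6*k + 9)·f(k) = 1.
d = 0 from the (2,2,0) case.
Generic f = c0 gives residual -1; -1 = 0 cannot hold, so t_k is not Gosper-summable.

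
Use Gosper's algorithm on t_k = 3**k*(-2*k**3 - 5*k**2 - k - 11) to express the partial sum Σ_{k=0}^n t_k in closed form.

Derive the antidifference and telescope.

S(n) = -3*3**n*n**3 - 3*3**n*n**2 - 3*3**n*n - 15*3**n + 4

Compute t_(k+1)/t_k: get 3*(2*k**3 + 11*k**2 + 17*k + 19)/(2*k**3 + 5*k**2 + k + 11).
Factor: A=3; B=1; C=k**3 + 5*k**2/2 + k/2 + 11/2.
Set up (3)·f(k+1) − (1)·f(k) − (k**3 + 5*k**2/2 + k/2 + 11/2) = 0.
Degrees (0,0,3) ⇒ d ≤ 3.
A polynomial solution: f(k) = (k**3 - 2*k**2 + 2*k + 4)/2.
Get s_k = R·t_k = 3**k*(-k**3 + 2*k**2 - 2*k - 4) with R(k) = B(k−1)f(k)/C(k) = (k**3 - 2*k**2 + 2*k + 4)/(2*k**3 + 5*k**2 + k + 11).
Δs = 3**k*(-2*k**3 - 5*k**2 - k - 11), as required.
Telescope: S(n) = s_(n+1) − s_(0) = 3**(n + 1)*(-n**3 - n**2 - n - 5) − (-4) = -3*3**n*n**3 - 3*3**n*n**2 - 3*3**n*n - 15*3**n + 4.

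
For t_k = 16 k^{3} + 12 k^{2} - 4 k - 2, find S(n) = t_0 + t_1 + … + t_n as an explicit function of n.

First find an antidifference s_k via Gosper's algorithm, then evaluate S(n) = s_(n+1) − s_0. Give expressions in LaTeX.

S(n) = 4 n^{4} + 12 n^{3} + 8 n^{2} - 2 n - 2

Compute t_(k+1)/t_k: get (8*k**3 + 30*k**2 + 34*k + 11)/(8*k**3 + 6*k**2 - 2*k - 1).
Gosper form: A/B · C(k+1)/C(k) with A=1, B=1, C=k**3 + 3*k**2/4 - k/4 - 1/8.
Set up (1)·f(k+1) − (1)·f(k) − (k**3 + 3*k**2/4 - k/4 - 1/8) = 0.
deg f ≤ 4 (via 0,0,3).
Match coefficients ⇒ f(k) = k*(2*k**3 - 2*k**2 - 2*k + 1)/8.
Then R = B(k−1)f/C = k*(2*k**3 - 2*k**2 - 2*k + 1)/(8*k**3 + 6*k**2 - 2*k - 1), so s_k = R(k)·t_k = 2*k*(2*k**3 - 2*k**2 - 2*k + 1).
Δs = 16*k**3 + 12*k**2 - 4*k - 2, as required.
Evaluate: s_(n+1) = 4*n**4 + 12*n**3 + 8*n**2 - 2*n - 2; subtract s_(0) = 0 ⇒ S(n) = 4*n**4 + 12*n**3 + 8*n**2 - 2*n - 2.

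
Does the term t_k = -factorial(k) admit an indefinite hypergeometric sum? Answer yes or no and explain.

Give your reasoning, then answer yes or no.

Compute t_(k+1)/t_k: get k + 1.
A = k + 1, B = 1, C = 1.
f must satisfy (k + 1)·f(k+1) − (1)·f(k) = 1.
Bound: deg f ≤ -1.
d = -1 < 0 ⇒ no nonzero polynomial f; not summable.

No. Not Gosper-summable.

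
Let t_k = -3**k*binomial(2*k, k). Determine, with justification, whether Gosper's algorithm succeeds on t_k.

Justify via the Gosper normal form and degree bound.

Compute t_(k+1)/t_k: get 6*(2*k + 1)/(k + 1).
A = 12*k + 6, B = k + 1, C = 1.
Key eq: (12*k + 6)·f(k+1) = (k)·f(k) + (1).
deg f ≤ -1 (via 1,1,0).
Negative degree bound (-1): no f exists, t_k not Gosper-summable.

No. Not Gosper-summable.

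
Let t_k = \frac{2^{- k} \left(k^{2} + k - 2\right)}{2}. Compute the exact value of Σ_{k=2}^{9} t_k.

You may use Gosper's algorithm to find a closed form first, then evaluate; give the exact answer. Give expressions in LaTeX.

Σ = 735/256

t_(k+1)/t_k = k*(k + 3)/(2*(k**2 + k - 2)).
Factor: A=1/2; B=1; C=k**2 + k - 2.
Key eq: (1/2)·f(k+1) = (1)·f(k) + (k**2 + k - 2).
From deg A=0, deg B=0, deg C=2: d=2.
A polynomial solution: f(k) = -2*(k + 1)*(k + 2).
R(k) = B(k−1)·f(k)/C(k) = -2*(k + 1)/(k - 1); s_k = R·t_k = (-k**2 - 3*k - 2)/2**k.
Δs = (k**2 + k - 2)/(2*2**k), as required.
Evaluate s at k=10 and k=2: -33/256 and -3; difference 735/256.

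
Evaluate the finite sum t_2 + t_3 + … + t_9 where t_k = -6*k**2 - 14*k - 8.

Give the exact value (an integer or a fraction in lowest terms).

Σ = -2384

The ratio is (3*k**2 + 13*k + 14)/(3*k**2 + 7*k + 4).
Take A(k)=1, B(k)=1, C(k)=k**2 + 7*k/3 + 4/3.
Key eq: (1)·f(k+1) = (1)·f(k) + (k**2 + 7*k/3 + 4/3).
deg f ≤ 3 (via 0,0,2).
Coefficient equations give f(k) = k*(k + 1)**2/3.
Get s_k = R·t_k = 2*k*(-k**2 - 2*k - 1) with R(k) = B(k−1)f(k)/C(k) = k*(k + 1)/(3*k + 4).
Δs = -6*k**2 - 14*k - 8, as required.
Sum = s_(10) − s_(2); s_(10) = -2420, s_(2) = -36 ⇒ -2384.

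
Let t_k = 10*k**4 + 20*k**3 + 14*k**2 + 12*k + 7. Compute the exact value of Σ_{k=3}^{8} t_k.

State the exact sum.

The ratio is (10*k**4 + 60*k**3 + 134*k**2 + 140*k + 63)/(10*k**4 + 20*k**3 + 14*k**2 + 12*k + 7).
Factor: A=1; B=1; C=k**4 + 2*k**3 + 7*k**2/5 + 6*k/5 + 7/10.
Key eq: (1)·f(k+1) = (1)·f(k) + (k**4 + 2*k**3 + 7*k**2/5 + 6*k/5 + 7/10).
From deg A=0, deg B=0, deg C=4: d=5.
Solving with deg f ≤ 5: f(k) = k*(2*k**4 - 2*k**2 + 4*k + 3)/10.
Then R = B(k−1)f/C = k*(2*k**4 - 2*k**2 + 4*k + 3)/(10*k**4 + 20*k**3 + 14*k**2 + 12*k + 7), so s_k = R(k)·t_k = k*(2*k**4 - 2*k**2 + 4*k + 3).
s_(k+1) − s_k = 10*k**4 + 20*k**3 + 14*k**2 + 12*k + 7 = t_k.
Evaluate s at k=9 and k=3: 116991 and 477; difference 116514.

Σ = 116514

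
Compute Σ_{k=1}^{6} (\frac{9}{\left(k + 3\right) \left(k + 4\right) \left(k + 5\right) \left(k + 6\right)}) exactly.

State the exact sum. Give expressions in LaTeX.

t_(k+1)/t_k = (k + 3)/(k + 7).
So A=k + 3 and B=k + 7, with C=1.
f must satisfy (k + 3)·f(k+1) − (k + 6)·f(k) = 1.
Bound: deg f ≤ 3.
Solve for f: f(k) = k*(k**2 + 12*k + 47)/180 (degree 3 ≤ 3).
Certificate R = B(k−1)f/C = k*(k + 6)*(k**2 + 12*k + 47)/180 gives s_k = k*(k**2 + 12*k + 47)/(20*(k + 3)*(k + 4)*(k + 5)).
Check: Δs_k = 9/(k**4 + 18*k**3 + 119*k**2 + 342*k + 360). ✓
Sum = s_(7) − s_(1); s_(7) = 21/440, s_(1) = 1/40 ⇒ 1/44.

Σ = 1/44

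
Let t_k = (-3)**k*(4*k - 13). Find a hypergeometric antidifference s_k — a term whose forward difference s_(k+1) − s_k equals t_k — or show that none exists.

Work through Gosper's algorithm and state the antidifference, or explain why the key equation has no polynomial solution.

Ratio r(k) = 3*(9 - 4*k)/(4*k - 13).
Normal form (A,B,C) = (-3, 1, k - 13/4).
f must satisfy (-3)·f(k+1) − (1)·f(k) = k - 13/4.
Bound: deg f ≤ 1.
A polynomial solution: f(k) = -(k - 4)/4.
Certificate R = B(k−1)f/C = -(k - 4)/(4*k - 13) gives s_k = (-3)**k*(4 - k).
Check: Δs_k = (-3)**k*(4*k - 13). ✓

s_k = (-3)**k*(4 - k)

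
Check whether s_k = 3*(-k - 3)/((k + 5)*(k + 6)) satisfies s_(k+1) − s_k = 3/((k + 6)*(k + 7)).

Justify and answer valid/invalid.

s_(k+1) = 3*(-k - 4)/((k + 6)*(k + 7))
s_(k+1) − s_k = 3*(k + 1)/(k**3 + 18*k**2 + 107*k + 210)
(s_(k+1) − s_k) − t_k = -12/(k**3 + 18*k**2 + 107*k + 210)

Invalid: residual -12/(k**3 + 18*k**2 + 107*k + 210) ≠ 0.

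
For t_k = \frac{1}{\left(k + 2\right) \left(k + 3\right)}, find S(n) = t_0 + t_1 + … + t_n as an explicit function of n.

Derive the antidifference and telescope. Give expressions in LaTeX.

Step 1: r(k) = (k + 2)/(k + 4).
Take A(k)=k + 2, B(k)=k + 4, C(k)=1.
Set up (k + 2)·f(k+1) − (k + 3)·f(k) − (1) = 0.
From deg A=1, deg B=1, deg C=0: d=1.
A polynomial solution: f(k) = k/2.
So s_k = (B(k−1)f/C)·t_k = (k*(k + 3)/2)·t_k = k/(2*(k + 2)).
Δs = 1/(k**2 + 5*k + 6), as required.
Telescope: S(n) = s_(n+1) − s_(0) = (n + 1)/(2*(n + 3)) − (0) = (n + 1)/(2*(n + 3)).

S(n) = \frac{n + 1}{2 \left(n + 3\right)}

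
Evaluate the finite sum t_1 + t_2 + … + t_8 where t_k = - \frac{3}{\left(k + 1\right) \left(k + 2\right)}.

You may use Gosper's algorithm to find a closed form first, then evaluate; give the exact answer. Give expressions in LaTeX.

Ratio r(k) = (k + 1)/(k + 3).
So A=k + 1 and B=k + 3, with C=1.
Set up (k + 1)·f(k+1) − (k + 2)·f(k) − (1) = 0.
Degrees (1,1,0) ⇒ d ≤ 1.
A polynomial solution: f(k) = k.
Then R = B(k−1)f/C = k*(k + 2), so s_k = R(k)·t_k = -3*k/(k + 1).
Verify: -3/(k**2 + 3*k + 2) matches t_k.
Σ_(k=1)^(8) t_k = s_(9) − s_(1) = -27/10 − (-3/2) = -6/5.

Σ = -6/5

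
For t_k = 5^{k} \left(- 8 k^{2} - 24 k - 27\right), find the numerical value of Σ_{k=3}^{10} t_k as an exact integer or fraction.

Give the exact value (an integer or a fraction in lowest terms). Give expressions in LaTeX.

t_(k+1)/t_k = 5*(8*k**2 + 40*k + 59)/(8*k**2 + 24*k + 27).
Factor: A=5; B=1; C=k**2 + 3*k + 27/8.
Need (5)·f(k+1) − (1)·f(k) = k**2 + 3*k + 27/8.
Bound: deg f ≤ 2.
Coefficient equations give f(k) = (2*k**2 + k + 3)/8.
So s_k = (B(k−1)f/C)·t_k = ((2*k**2 + k + 3)/(8*k**2 + 24*k + 27))·t_k = 5**k*(-2*k**2 - k - 3).
Verify: 5**k*(-8*k**2 - 24*k - 27) matches t_k.
Telescoping: Σ = s_(11) − s_(3) = -12500000000 − (-3000) = -12499997000.

Σ = -12499997000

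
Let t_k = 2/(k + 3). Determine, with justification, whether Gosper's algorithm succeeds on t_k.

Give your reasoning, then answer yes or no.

No — the linear system for f has no solution.

r(k) = (k + 3)/(k + 4) after simplifying.
A = k + 3, B = k + 4, C = 1.
f must satisfy (k + 3)·f(k+1) − (k + 3)·f(k) = 1.
Degrees (1,1,0) ⇒ d ≤ 0.
Generic f = c0 gives residual -1; -1 = 0 cannot hold, so t_k is not Gosper-summable.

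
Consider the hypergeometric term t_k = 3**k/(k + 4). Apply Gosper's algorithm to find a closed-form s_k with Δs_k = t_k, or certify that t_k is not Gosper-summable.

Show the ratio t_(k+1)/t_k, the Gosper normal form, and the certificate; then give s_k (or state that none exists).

no hypergeometric antidifference exists

Ratio r(k) = 3*(k + 4)/(k + 5).
Take A(k)=3*k + 12, B(k)=k + 5, C(k)=1.
f must satisfy (3*k + 12)·f(k+1) − (k + 4)·f(k) = 1.
d = -1 from the (1,1,0) case.
d = -1 < 0 ⇒ no nonzero polynomial f; not summable.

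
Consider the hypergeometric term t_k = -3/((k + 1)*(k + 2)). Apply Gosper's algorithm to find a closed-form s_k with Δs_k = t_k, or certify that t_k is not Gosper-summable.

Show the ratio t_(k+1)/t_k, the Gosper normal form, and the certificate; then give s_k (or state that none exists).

The ratio is (k + 1)/(k + 3).
A = k + 1, B = k + 3, C = 1.
f must satisfy (k + 1)·f(k+1) − (k + 2)·f(k) = 1.
Bound: deg f ≤ 1.
Coefficient equations give f(k) = k.
Certificate R = B(k−1)f/C = k*(k + 2) gives s_k = -3*k/(k + 1).
Verify: -3/(k**2 + 3*k + 2) matches t_k.

s_k = -3*k/(k + 1)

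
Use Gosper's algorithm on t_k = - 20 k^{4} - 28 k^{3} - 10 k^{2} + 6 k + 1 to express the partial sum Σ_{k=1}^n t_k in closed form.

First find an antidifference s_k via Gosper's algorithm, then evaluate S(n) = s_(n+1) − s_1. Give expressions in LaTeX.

S(n) = n \left(- 4 n^{4} - 17 n^{3} - 24 n^{2} - 9 n + 3\right)

Compute t_(k+1)/t_k: get (20*k**4 + 108*k**3 + 214*k**2 + 178*k + 51)/(20*k**4 + 28*k**3 + 10*k**2 - 6*k - 1).
Gosper form: A/B · C(k+1)/C(k) with A=1, B=1, C=k**4 + 7*k**3/5 + k**2/2 - 3*k/10 - 1/20.
Solve (1)·f(k+1) − (1)·f(k) = k**4 + 7*k**3/5 + k**2/2 - 3*k/10 - 1/20.
Bound: deg f ≤ 5.
Coefficient equations give f(k) = k*(4*k - 3)*(k**3 - k - 1)/20.
Then R = B(k−1)f/C = k*(4*k - 3)*(k**3 - k - 1)/(20*k**4 + 28*k**3 + 10*k**2 - 6*k - 1), so s_k = R(k)·t_k = k*(-4*k**4 + 3*k**3 + 4*k**2 + k - 3).
s_(k+1) − s_k = -20*k**4 - 28*k**3 - 10*k**2 + 6*k + 1 = t_k.
Evaluate: s_(n+1) = -4*n**5 - 17*n**4 - 24*n**3 - 9*n**2 + 3*n + 1; subtract s_(1) = 1 ⇒ S(n) = n*(-4*n**4 - 17*n**3 - 24*n**2 - 9*n + 3).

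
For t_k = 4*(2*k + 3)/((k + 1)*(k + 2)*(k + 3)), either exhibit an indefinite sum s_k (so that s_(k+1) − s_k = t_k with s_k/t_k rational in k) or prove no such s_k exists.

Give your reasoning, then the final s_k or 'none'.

s_k = k*(5*k + 7)/((k + 1)*(k + 2))

Compute t_(k+1)/t_k: get (k + 1)*(2*k + 5)/((k + 4)*(2*k + 3)).
Gosper form: A/B · C(k+1)/C(k) with A=k + 1, B=k + 4, C=k + 3/2.
Key eq: (k + 1)·f(k+1) = (k + 3)·f(k) + (k + 3/2).
deg f ≤ 2 (via 1,1,1).
Solving with deg f ≤ 2: f(k) = k*(5*k + 7)/8.
Certificate R = B(k−1)f/C = k*(k + 3)*(5*k + 7)/(4*(2*k + 3)) gives s_k = k*(5*k + 7)/((k + 1)*(k + 2)).
s_(k+1) − s_k = 4*(2*k + 3)/(k**3 + 6*k**2 + 11*k + 6) = t_k.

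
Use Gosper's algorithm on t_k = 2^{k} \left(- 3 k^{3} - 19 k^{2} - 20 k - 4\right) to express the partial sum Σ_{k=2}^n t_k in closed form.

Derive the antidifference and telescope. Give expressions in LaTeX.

t_(k+1)/t_k = 2*(3*k**3 + 28*k**2 + 67*k + 46)/(3*k**3 + 19*k**2 + 20*k + 4).
So A=2 and B=1, with C=k**3 + 19*k**2/3 + 20*k/3 + 4/3.
f must satisfy (2)·f(k+1) − (1)·f(k) = k**3 + 19*k**2/3 + 20*k/3 + 4/3.
Bound: deg f ≤ 3.
Solve for f: f(k) = k*(k + 1)*(3*k - 2)/3 (degree 3 ≤ 3).
Get s_k = R·t_k = 2**k*k*(-3*k**2 - k + 2) with R(k) = B(k−1)f(k)/C(k) = k*(3*k - 2)/(3*k**2 + 16*k + 4).
s_(k+1) − s_k = 2**k*(-3*k**3 - 19*k**2 - 20*k - 4) = t_k.
Evaluate: s_(n+1) = 2**(n + 1)*(-3*n**3 - 10*n**2 - 9*n - 2); subtract s_(2) = -96 ⇒ S(n) = -6*2**n*n**3 - 20*2**n*n**2 - 18*2**n*n - 4*2**n + 96.

S(n) = - 6 \cdot 2^{n} n^{3} - 20 \cdot 2^{n} n^{2} - 18 \cdot 2^{n} n - 4 \cdot 2^{n} + 96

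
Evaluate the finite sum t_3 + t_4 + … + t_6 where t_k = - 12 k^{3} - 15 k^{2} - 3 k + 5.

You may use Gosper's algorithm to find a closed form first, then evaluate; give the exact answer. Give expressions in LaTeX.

Σ = -6508

Compute t_(k+1)/t_k: get (12*k**3 + 51*k**2 + 69*k + 25)/(12*k**3 + 15*k**2 + 3*k - 5).
Take A(k)=1, B(k)=1, C(k)=k**3 + 5*k**2/4 + k/4 - 5/12.
f must satisfy (1)·f(k+1) − (1)·f(k) = k**3 + 5*k**2/4 + k/4 - 5/12.
d = 4 from the (0,0,3) case.
A polynomial solution: f(k) = k*(3*k**3 - k**2 - 3*k - 4)/12.
Certificate R = B(k−1)f/C = k*(3*k**3 - k**2 - 3*k - 4)/(12*k**3 + 15*k**2 + 3*k - 5) gives s_k = k*(-3*k**3 + k**2 + 3*k + 4).
Δs = -12*k**3 - 15*k**2 - 3*k + 5, as required.
Σ_(k=3)^(6) t_k = s_(7) − s_(3) = -6685 − (-177) = -6508.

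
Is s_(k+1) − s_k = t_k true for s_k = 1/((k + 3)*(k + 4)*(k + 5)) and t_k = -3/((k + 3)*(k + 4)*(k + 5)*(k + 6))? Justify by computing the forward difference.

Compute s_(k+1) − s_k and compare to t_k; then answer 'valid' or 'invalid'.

valid (s_(k+1) − s_k reduces to t_k)

s_(k+1) = 1/((k + 4)*(k + 5)*(k + 6))
s_(k+1) − s_k = -3/((k + 3)*(k + 4)*(k + 5)*(k + 6))
(s_(k+1) − s_k) − t_k = 0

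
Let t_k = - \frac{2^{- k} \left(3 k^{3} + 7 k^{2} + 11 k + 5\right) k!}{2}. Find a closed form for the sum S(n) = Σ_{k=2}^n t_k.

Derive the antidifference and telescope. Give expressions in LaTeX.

S(n) = \frac{2^{- n} \left(22 \cdot 2^{n} - 3 n^{3} n! - 13 n^{2} n! - 19 n n! - 9 n!\right)}{2}

Compute t_(k+1)/t_k: get (3*k**4 + 19*k**3 + 50*k**2 + 60*k + 26)/(2*(3*k**3 + 7*k**2 + 11*k + 5)).
Gosper form: A/B · C(k+1)/C(k) with A=k/2 + 1/2, B=1, C=k**3 + 7*k**2/3 + 11*k/3 + 5/3.
Need (k/2 + 1/2)·f(k+1) − (1)·f(k) = k**3 + 7*k**2/3 + 11*k/3 + 5/3.
Bound: deg f ≤ 2.
A polynomial solution: f(k) = 2*(3*k**2 + 4*k + 2)/3.
Certificate R = B(k−1)f/C = 2*(3*k**2 + 4*k + 2)/(3*k**3 + 7*k**2 + 11*k + 5) gives s_k = -(3*k**2 + 4*k + 2)*factorial(k)/2**k.
Δs = -(3*k**3 + 7*k**2 + 11*k + 5)*factorial(k)/(2*2**k), as required.
Evaluate: s_(n+1) = -2**(-n - 1)*(3*n**2 + 10*n + 9)*factorial(n + 1); subtract s_(2) = -11 ⇒ S(n) = (22*2**n - 3*n**3*factorial(n) - 13*n**2*factorial(n) - 19*n*factorial(n) - 9*factorial(n))/(2*2**n).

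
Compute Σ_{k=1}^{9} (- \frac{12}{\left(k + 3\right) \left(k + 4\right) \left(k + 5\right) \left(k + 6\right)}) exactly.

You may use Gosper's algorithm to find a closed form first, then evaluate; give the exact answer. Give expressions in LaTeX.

Σ = -29/910

The ratio is (k + 3)/(k + 7).
Factor: A=k + 3; B=k + 7; C=1.
Need (k + 3)·f(k+1) − (k + 6)·f(k) = 1.
Degrees (1,1,0) ⇒ d ≤ 3.
A polynomial solution: f(k) = k*(k**2 + 12*k + 47)/180.
Certificate R = B(k−1)f/C = k*(k + 6)*(k**2 + 12*k + 47)/180 gives s_k = k*(-k**2 - 12*k - 47)/(15*(k + 3)*(k + 4)*(k + 5)).
Verify: -12/(k**4 + 18*k**3 + 119*k**2 + 342*k + 360) matches t_k.
Telescoping: Σ = s_(10) − s_(1) = -89/1365 − (-1/30) = -29/910.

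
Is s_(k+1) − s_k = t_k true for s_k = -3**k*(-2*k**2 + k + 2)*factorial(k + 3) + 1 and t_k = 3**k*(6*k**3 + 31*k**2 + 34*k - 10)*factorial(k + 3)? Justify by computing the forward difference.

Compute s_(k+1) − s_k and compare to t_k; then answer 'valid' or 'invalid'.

valid (s_(k+1) − s_k reduces to t_k)

s_(k+1) = -3**(k + 1)*(k - 2*(k + 1)**2 + 3)*factorial(k + 4) + 1
s_(k+1) − s_k = 3**k*(6*k**3 + 31*k**2 + 34*k - 10)*factorial(k + 3)
(s_(k+1) − s_k) − t_k = 0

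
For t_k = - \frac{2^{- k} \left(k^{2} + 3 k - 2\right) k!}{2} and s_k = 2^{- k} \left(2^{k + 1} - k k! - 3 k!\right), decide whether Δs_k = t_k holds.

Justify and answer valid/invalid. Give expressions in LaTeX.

s_(k+1) = (4*2**k - k**2*factorial(k) - 5*k*factorial(k) - 4*factorial(k))/(2*2**k)
s_(k+1) − s_k = -(k**2 + 3*k - 2)*factorial(k)/(2*2**k)
(s_(k+1) − s_k) − t_k = 0

Valid — Δs_k = t_k.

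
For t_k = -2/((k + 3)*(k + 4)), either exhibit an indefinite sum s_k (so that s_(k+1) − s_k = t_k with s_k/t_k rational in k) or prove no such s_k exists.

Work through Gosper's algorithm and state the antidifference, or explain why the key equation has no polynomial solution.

r(k) = (k + 3)/(k + 5) after simplifying.
A = k + 3, B = k + 5, C = 1.
Solve (k + 3)·f(k+1) − (k + 4)·f(k) = 1.
From deg A=1, deg B=1, deg C=0: d=1.
Coefficient equations give f(k) = k/3.
So s_k = (B(k−1)f/C)·t_k = (k*(k + 4)/3)·t_k = -2*k/(3*k + 9).
Check: Δs_k = -2/(k**2 + 7*k + 12). ✓

s_k = -2*k/(3*k + 9)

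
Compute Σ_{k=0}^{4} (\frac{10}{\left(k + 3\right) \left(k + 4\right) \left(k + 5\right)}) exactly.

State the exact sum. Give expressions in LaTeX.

t_(k+1)/t_k = (k + 3)/(k + 6).
Factor: A=k + 3; B=k + 6; C=1.
Solve (k + 3)·f(k+1) − (k + 5)·f(k) = 1.
From deg A=1, deg B=1, deg C=0: d=2.
A polynomial solution: f(k) = k*(k + 7)/24.
Then R = B(k−1)f/C = k*(k + 5)*(k + 7)/24, so s_k = R(k)·t_k = 5*k*(k + 7)/(12*(k + 3)*(k + 4)).
Verify: 10/(k**3 + 12*k**2 + 47*k + 60) matches t_k.
Telescoping: Σ = s_(5) − s_(0) = 25/72 − (0) = 25/72.

Σ = 25/72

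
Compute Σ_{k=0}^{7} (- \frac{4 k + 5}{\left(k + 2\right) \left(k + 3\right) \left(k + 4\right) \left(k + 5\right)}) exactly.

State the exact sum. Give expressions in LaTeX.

Step 1: r(k) = (k + 2)*(4*k + 9)/((k + 6)*(4*k + 5)).
So A=k + 2 and B=k + 6, with C=k + 5/4.
Need (k + 2)·f(k+1) − (k + 5)·f(k) = k + 5/4.
d = 3 from the (1,1,1) case.
Match coefficients ⇒ f(k) = k*(k**2 + 9*k + 10)/32.
R(k) = B(k−1)·f(k)/C(k) = k*(k + 5)*(k**2 + 9*k + 10)/(8*(4*k + 5)); s_k = R·t_k = k*(-k**2 - 9*k - 10)/(8*(k + 2)*(k + 3)*(k + 4)).
Verify: (-4*k - 5)/(k**4 + 14*k**3 + 71*k**2 + 154*k + 120) matches t_k.
Evaluate s at k=8 and k=0: -73/660 and 0; difference -73/660.

Σ = -73/660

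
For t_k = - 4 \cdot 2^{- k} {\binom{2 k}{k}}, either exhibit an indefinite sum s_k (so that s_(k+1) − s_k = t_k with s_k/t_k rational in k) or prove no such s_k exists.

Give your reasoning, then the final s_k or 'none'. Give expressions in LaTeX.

The ratio is (2*k + 1)/(k + 1).
Factor: A=2*k + 1; B=k + 1; C=1.
Need (2*k + 1)·f(k+1) − (k)·f(k) = 1.
Degrees (1,1,0) ⇒ d ≤ -1.
Bound -1 < 0, so the key equation has no polynomial solution.

not Gosper-summable; s_k does not exist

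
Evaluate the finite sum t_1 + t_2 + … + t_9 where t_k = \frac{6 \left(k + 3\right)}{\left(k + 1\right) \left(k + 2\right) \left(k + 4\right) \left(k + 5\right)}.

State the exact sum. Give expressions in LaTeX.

Step 1: r(k) = (k + 1)*(k + 4)**2/((k + 3)**2*(k + 6)).
So A=k + 1 and B=k + 6, with C=k**2 + 6*k + 9.
Solve (k + 1)·f(k+1) − (k + 5)·f(k) = k**2 + 6*k + 9.
Bound: deg f ≤ 4.
Solving with deg f ≤ 4: f(k) = k*(k + 2)*(k + 3)*(k + 5)/8.
Then R = B(k−1)f/C = k*(k + 2)*(k + 5)**2/(8*(k + 3)), so s_k = R(k)·t_k = 3*k*(k + 5)/(4*(k**2 + 5*k + 4)).
Verify: 6*(k + 3)/(k**4 + 12*k**3 + 49*k**2 + 78*k + 40) matches t_k.
Evaluate s at k=10 and k=1: 225/308 and 9/20; difference 108/385.

Σ = 108/385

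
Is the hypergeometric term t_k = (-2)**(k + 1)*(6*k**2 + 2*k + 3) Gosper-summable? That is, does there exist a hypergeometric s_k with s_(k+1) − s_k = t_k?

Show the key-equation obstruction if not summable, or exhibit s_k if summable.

Yes. s_k = (-2)**(k + 1)*(-2*k**2 + 2*k - 1).

t_(k+1)/t_k = 2*(-6*k**2 - 14*k - 11)/(6*k**2 + 2*k + 3).
Normal form (A,B,C) = (-2, 1, k**2 + k/3 + 1/2).
f must satisfy (-2)·f(k+1) − (1)·f(k) = k**2 + k/3 + 1/2.
From deg A=0, deg B=0, deg C=2: d=2.
Solve for f: f(k) = -(2*k**2 - 2*k + 1)/6 (degree 2 ≤ 2).
So s_k = (B(k−1)f/C)·t_k = (-(2*k**2 - 2*k + 1)/(6*k**2 + 2*k + 3))·t_k = (-2)**(k + 1)*(-2*k**2 + 2*k - 1).
s_(k+1) − s_k = (-2)**(k + 1)*(6*k**2 + 2*k + 3) = t_k.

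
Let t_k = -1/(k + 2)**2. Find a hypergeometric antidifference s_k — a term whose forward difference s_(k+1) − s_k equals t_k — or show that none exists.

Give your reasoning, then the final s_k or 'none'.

none — t_k is not Gosper-summable

r(k) = (k + 2)**2/(k + 3)**2 after simplifying.
Take A(k)=k**2 + 4*k + 4, B(k)=k**2 + 6*k + 9, C(k)=1.
Solve (k**2 + 4*k + 4)·f(k+1) − (k**2 + 4*k + 4)·f(k) = 1.
From deg A=2, deg B=2, deg C=0: d=0.
Write f(k) = c0. Then LHS − RHS = -1, requiring -1 = 0: contradictory. No certificate.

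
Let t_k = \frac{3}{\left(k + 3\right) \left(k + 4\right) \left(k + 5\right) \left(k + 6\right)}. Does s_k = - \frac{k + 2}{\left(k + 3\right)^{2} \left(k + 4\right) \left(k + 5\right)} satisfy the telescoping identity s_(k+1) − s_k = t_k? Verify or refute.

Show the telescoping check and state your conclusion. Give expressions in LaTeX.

Invalid: residual \frac{- 4 k - 15}{k^{6} + 25 k^{5} + 257 k^{4} + 1391 k^{3} + 4182 k^{2} + 6624 k + 4320} ≠ 0.

s_(k+1) = (-k - 3)/((k + 4)**2*(k + 5)*(k + 6))
s_(k+1) − s_k = ((k + 2)*(k + 4)*(k + 6) - (k + 3)**3)/((k + 3)**2*(k + 4)**2*(k + 5)*(k + 6))
(s_(k+1) − s_k) − t_k = (-4*k - 15)/(k**6 + 25*k**5 + 257*k**4 + 1391*k**3 + 4182*k**2 + 6624*k + 4320)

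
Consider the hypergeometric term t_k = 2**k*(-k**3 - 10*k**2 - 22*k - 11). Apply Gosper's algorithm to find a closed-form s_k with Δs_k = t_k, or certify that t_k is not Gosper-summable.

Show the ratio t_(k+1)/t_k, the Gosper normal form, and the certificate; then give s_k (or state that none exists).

s_k = 2**k*(-k**3 - 4*k**2 - 1)

t_(k+1)/t_k = 2*(k**3 + 13*k**2 + 45*k + 44)/(k**3 + 10*k**2 + 22*k + 11).
So A=2 and B=1, with C=k**3 + 10*k**2 + 22*k + 11.
Solve (2)·f(k+1) − (1)·f(k) = k**3 + 10*k**2 + 22*k + 11.
Bound: deg f ≤ 3.
Coefficient equations give f(k) = k**3 + 4*k**2 + 1.
So s_k = (B(k−1)f/C)·t_k = ((k**3 + 4*k**2 + 1)/(k**3 + 10*k**2 + 22*k + 11))·t_k = 2**k*(-k**3 - 4*k**2 - 1).
s_(k+1) − s_k = 2**k*(-k**3 - 10*k**2 - 22*k - 11) = t_k.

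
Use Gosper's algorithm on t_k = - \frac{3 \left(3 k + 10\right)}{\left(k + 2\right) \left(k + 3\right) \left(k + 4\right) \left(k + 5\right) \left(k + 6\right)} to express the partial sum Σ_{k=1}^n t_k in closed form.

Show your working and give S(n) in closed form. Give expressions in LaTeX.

r(k) = (k + 2)*(3*k + 13)/((k + 7)*(3*k + 10)) after simplifying.
A = k + 2, B = k + 7, C = k + 10/3.
Set up (k + 2)·f(k+1) − (k + 6)·f(k) − (k + 10/3) = 0.
deg f ≤ 4 (via 1,1,1).
Solving with deg f ≤ 4: f(k) = k*(k + 3)*(k**2 + 11*k + 38)/120.
So s_k = (B(k−1)f/C)·t_k = (k*(k + 3)*(k + 6)*(k**2 + 11*k + 38)/(40*(3*k + 10)))·t_k = 3*k*(-k**2 - 11*k - 38)/(40*(k**3 + 11*k**2 + 38*k + 40)).
s_(k+1) − s_k = 3*(-3*k - 10)/(k**5 + 20*k**4 + 155*k**3 + 580*k**2 + 1044*k + 720) = t_k.
Σ_(k=1)^n t_k = s_(n+1) − s_(1) = (3*(-n**3 - 14*n**2 - 63*n - 50)/(40*(n**3 + 14*n**2 + 63*n + 90))) − (-1/24), i.e. n*(-n**2 - 14*n - 63)/(30*(n**3 + 14*n**2 + 63*n + 90)).

S(n) = \frac{n \left(- n^{2} - 14 n - 63\right)}{30 \left(n^{3} + 14 n^{2} + 63 n + 90\right)}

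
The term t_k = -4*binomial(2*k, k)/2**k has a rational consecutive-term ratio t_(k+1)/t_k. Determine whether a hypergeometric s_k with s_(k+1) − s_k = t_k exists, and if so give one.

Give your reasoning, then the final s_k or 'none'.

no hypergeometric antidifference exists

r(k) = (2*k + 1)/(k + 1) after simplifying.
Take A(k)=2*k + 1, B(k)=k + 1, C(k)=1.
Need (2*k + 1)·f(k+1) − (k)·f(k) = 1.
From deg A=1, deg B=1, deg C=0: d=-1.
deg f ≤ -1 is impossible — no certificate.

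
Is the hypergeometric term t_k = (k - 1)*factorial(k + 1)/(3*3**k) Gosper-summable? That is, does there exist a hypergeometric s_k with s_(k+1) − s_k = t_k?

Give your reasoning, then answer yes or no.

Yes. s_k = factorial(k + 1)/3**k.

Ratio r(k) = k*(k + 2)/(3*(k - 1)).
Take A(k)=k/3 + 2/3, B(k)=1, C(k)=k - 1.
Solve (k/3 + 2/3)·f(k+1) − (1)·f(k) = k - 1.
From deg A=1, deg B=0, deg C=1: d=0.
Solve for f: f(k) = 3 (degree 0 ≤ 0).
R(k) = B(k−1)·f(k)/C(k) = 3/(k - 1); s_k = R·t_k = factorial(k + 1)/3**k.
s_(k+1) − s_k = (k - 1)*factorial(k + 1)/(3*3**k) = t_k.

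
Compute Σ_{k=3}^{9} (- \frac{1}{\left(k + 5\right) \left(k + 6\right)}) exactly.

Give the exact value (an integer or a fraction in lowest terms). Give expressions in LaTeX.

Σ = -7/120

t_(k+1)/t_k = (k + 5)/(k + 7).
A = k + 5, B = k + 7, C = 1.
Key eq: (k + 5)·f(k+1) = (k + 6)·f(k) + (1).
Degrees (1,1,0) ⇒ d ≤ 1.
Solving with deg f ≤ 1: f(k) = k/5.
Get s_k = R·t_k = -k/(5*k + 25) with R(k) = B(k−1)f(k)/C(k) = k*(k + 6)/5.
Verify: -1/(k**2 + 11*k + 30) matches t_k.
Sum = s_(10) − s_(3); s_(10) = -2/15, s_(3) = -3/40 ⇒ -7/120.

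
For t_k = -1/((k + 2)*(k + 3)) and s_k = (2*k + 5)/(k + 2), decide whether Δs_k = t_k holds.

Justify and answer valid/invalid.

valid (s_(k+1) − s_k reduces to t_k)

s_(k+1) = (2*k + 7)/(k + 3)
s_(k+1) − s_k = -1/(k**2 + 5*k + 6)
(s_(k+1) − s_k) − t_k = 0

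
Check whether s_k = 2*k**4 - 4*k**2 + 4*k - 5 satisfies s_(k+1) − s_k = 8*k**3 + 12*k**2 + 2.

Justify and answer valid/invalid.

s_(k+1) = 4*k + 2*(k + 1)**4 - 4*(k + 1)**2 - 1
s_(k+1) − s_k = 8*k**3 + 12*k**2 + 2
(s_(k+1) − s_k) − t_k = 0

valid (s_(k+1) − s_k reduces to t_k)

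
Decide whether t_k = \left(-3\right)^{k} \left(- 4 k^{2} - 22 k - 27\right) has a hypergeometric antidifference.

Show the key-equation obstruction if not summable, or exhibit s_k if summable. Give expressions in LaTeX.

The ratio is 3*(-4*k**2 - 30*k - 53)/(4*k**2 + 22*k + 27).
A = -3, B = 1, C = k**2 + 11*k/2 + 27/4.
Solve (-3)·f(k+1) − (1)·f(k) = k**2 + 11*k/2 + 27/4.
From deg A=0, deg B=0, deg C=2: d=2.
Coefficient equations give f(k) = -(k + 1)*(k + 3)/4.
Get s_k = R·t_k = (-3)**k*(k**2 + 4*k + 3) with R(k) = B(k−1)f(k)/C(k) = -(k + 1)*(k + 3)/(4*k**2 + 22*k + 27).
Δs = (-3)**k*(-4*k**2 - 22*k - 27), as required.

Yes. s_k = \left(-3\right)^{k} \left(k^{2} + 4 k + 3\right).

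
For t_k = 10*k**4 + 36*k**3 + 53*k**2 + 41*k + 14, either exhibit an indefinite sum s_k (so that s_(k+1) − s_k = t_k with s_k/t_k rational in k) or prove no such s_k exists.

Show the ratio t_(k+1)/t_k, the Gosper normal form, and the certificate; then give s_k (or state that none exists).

Compute t_(k+1)/t_k: get (10*k**4 + 76*k**3 + 221*k**2 + 295*k + 154)/(10*k**4 + 36*k**3 + 53*k**2 + 41*k + 14).
So A=1 and B=1, with C=k**4 + 18*k**3/5 + 53*k**2/10 + 41*k/10 + 7/5.
Set up (1)·f(k+1) − (1)·f(k) − (k**4 + 18*k**3/5 + 53*k**2/10 + 41*k/10 + 7/5) = 0.
deg f ≤ 5 (via 0,0,4).
A polynomial solution: f(k) = k*(k + 1)*(2*k**3 + 2*k**2 + k + 2)/10.
Get s_k = R·t_k = k*(2*k**4 + 4*k**3 + 3*k**2 + 3*k + 2) with R(k) = B(k−1)f(k)/C(k) = k*(2*k**3 + 2*k**2 + k + 2)/(10*k**3 + 26*k**2 + 27*k + 14).
Verify: 10*k**4 + 36*k**3 + 53*k**2 + 41*k + 14 matches t_k.

s_k = k*(2*k**4 + 4*k**3 + 3*k**2 + 3*k + 2)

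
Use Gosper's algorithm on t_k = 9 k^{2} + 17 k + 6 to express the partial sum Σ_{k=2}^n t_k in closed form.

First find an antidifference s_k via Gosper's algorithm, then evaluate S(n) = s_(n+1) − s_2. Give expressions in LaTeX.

S(n) = 3 n^{3} + 13 n^{2} + 16 n - 32

Ratio r(k) = (9*k**2 + 35*k + 32)/(9*k**2 + 17*k + 6).
Take A(k)=1, B(k)=1, C(k)=k**2 + 17*k/9 + 2/3.
Solve (1)·f(k+1) − (1)·f(k) = k**2 + 17*k/9 + 2/3.
d = 3 from the (0,0,2) case.
Match coefficients ⇒ f(k) = k*(3*k**2 + 4*k - 1)/9.
Get s_k = R·t_k = k*(3*k**2 + 4*k - 1) with R(k) = B(k−1)f(k)/C(k) = k*(3*k**2 + 4*k - 1)/(9*k**2 + 17*k + 6).
Δs = 9*k**2 + 17*k + 6, as required.
Telescope: S(n) = s_(n+1) − s_(2) = 3*n**3 + 13*n**2 + 16*n + 6 − (38) = 3*n**3 + 13*n**2 + 16*n - 32.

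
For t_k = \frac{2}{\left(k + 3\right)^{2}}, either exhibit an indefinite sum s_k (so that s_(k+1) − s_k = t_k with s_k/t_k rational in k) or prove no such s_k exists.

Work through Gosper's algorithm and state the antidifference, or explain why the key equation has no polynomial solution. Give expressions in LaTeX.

t_(k+1)/t_k = (k + 3)**2/(k + 4)**2.
A = k**2 + 6*k + 9, B = k**2 + 8*k + 16, C = 1.
Need (k**2 + 6*k + 9)·f(k+1) − (k**2 + 6*k + 9)·f(k) = 1.
deg f ≤ 0 (via 2,2,0).
Generic f = c0 gives residual -1; -1 = 0 cannot hold, so t_k is not Gosper-summable.

none (Gosper's algorithm certifies no s_k)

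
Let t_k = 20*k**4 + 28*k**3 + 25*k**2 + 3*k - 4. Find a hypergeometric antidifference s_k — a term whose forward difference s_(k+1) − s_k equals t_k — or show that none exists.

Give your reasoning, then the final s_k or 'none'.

s_k = k*(4*k**4 - 3*k**3 + k**2 - 4*k - 2)

r(k) = (20*k**4 + 108*k**3 + 229*k**2 + 217*k + 72)/(20*k**4 + 28*k**3 + 25*k**2 + 3*k - 4) after simplifying.
So A=1 and B=1, with C=k**4 + 7*k**3/5 + 5*k**2/4 + 3*k/20 - 1/5.
f must satisfy (1)·f(k+1) − (1)·f(k) = k**4 + 7*k**3/5 + 5*k**2/4 + 3*k/20 - 1/5.
d = 5 from the (0,0,4) case.
Coefficient equations give f(k) = k*(4*k**4 - 3*k**3 + k**2 - 4*k - 2)/20.
So s_k = (B(k−1)f/C)·t_k = (k*(4*k**4 - 3*k**3 + k**2 - 4*k - 2)/(20*k**4 + 28*k**3 + 25*k**2 + 3*k - 4))·t_k = k*(4*k**4 - 3*k**3 + k**2 - 4*k - 2).
Δs = 20*k**4 + 28*k**3 + 25*k**2 + 3*k - 4, as required.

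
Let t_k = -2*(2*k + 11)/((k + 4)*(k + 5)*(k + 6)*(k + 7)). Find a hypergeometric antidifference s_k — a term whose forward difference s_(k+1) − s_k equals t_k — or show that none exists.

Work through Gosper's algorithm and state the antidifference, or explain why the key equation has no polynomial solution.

r(k) = (k + 4)*(2*k + 13)/((k + 8)*(2*k + 11)) after simplifying.
Gosper form: A/B · C(k+1)/C(k) with A=k + 4, B=k + 8, C=k + 11/2.
f must satisfy (k + 4)·f(k+1) − (k + 7)·f(k) = k + 11/2.
From deg A=1, deg B=1, deg C=1: d=3.
Solving with deg f ≤ 3: f(k) = k*(k + 5)*(k + 10)/48.
R(k) = B(k−1)·f(k)/C(k) = k*(k + 5)*(k + 7)*(k + 10)/(24*(2*k + 11)); s_k = R·t_k = k*(-k - 10)/(12*(k**2 + 10*k + 24)).
Check: Δs_k = 2*(-2*k - 11)/(k**4 + 22*k**3 + 179*k**2 + 638*k + 840). ✓

s_k = k*(-k - 10)/(12*(k**2 + 10*k + 24))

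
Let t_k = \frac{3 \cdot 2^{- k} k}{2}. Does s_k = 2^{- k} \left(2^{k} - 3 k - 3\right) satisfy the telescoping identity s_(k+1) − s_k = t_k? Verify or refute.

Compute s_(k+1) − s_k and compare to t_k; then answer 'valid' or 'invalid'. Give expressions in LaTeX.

s_(k+1) = (2*2**k - 3*k - 6)/(2*2**k)
s_(k+1) − s_k = 3*k/(2*2**k)
(s_(k+1) − s_k) − t_k = 0

valid (s_(k+1) − s_k reduces to t_k)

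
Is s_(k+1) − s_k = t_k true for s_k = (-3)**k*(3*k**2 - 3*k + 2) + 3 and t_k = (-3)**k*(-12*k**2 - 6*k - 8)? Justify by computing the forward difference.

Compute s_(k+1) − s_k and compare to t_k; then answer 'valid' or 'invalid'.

s_(k+1) = 3*(-3)**k*(3*k - 3*(k + 1)**2 + 1) + 3
s_(k+1) − s_k = (-3)**k*(-12*k**2 - 6*k - 8)
(s_(k+1) − s_k) − t_k = 0

Valid — Δs_k = t_k.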